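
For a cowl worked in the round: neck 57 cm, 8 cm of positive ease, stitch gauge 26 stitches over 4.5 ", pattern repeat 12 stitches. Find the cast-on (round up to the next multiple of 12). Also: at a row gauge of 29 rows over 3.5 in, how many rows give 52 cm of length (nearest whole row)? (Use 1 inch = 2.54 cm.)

Cast on 156 stitches; work 170 rows.

Finished = 57 + 8 = 65 cm.
65 cm × 1/2.54 = 25.59 inches.
26/4.5 = 5.778 sts per in; 25.59 × 5.778 = 147.86 sts.
Next multiple of 12 → 156.
52 cm = 20.47 inches; × 8.286 = 169.63 → 170 rows.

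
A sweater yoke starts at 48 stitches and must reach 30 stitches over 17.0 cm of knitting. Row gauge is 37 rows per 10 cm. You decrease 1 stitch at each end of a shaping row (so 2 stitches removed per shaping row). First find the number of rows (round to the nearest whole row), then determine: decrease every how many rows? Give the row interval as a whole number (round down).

Decrease every 7th row.

Rows = 17.0 × 3.7 = 62.9 → 63 rows.
Stitches to remove: 18 → 9 shaping rows (at 2 st each).
63 / 9 = 7.00 → every 7 rows.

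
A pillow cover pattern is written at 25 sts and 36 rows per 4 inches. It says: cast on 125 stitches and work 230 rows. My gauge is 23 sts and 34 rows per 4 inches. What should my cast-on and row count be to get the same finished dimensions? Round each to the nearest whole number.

Stitches: 125 × 23/25 = 115.00 → 115.
Rows: 230 × 34/36 = 217.22 → 217.

Cast on 115 stitches; work 217 rows.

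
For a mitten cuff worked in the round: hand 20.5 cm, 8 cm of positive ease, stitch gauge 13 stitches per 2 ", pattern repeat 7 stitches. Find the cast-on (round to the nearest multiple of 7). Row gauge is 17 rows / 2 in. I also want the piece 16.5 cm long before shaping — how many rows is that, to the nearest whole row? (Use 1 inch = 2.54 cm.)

Cast on 70 stitches; work 55 rows.

Finished = 20.5 + 8 = 28.5 cm.
28.5 cm × 1/2.54 = 11.22 inches.
13/2 = 6.5 sts per in; 11.22 × 6.5 = 72.93 sts.
Nearest multiple of 7 → 70.
16.5 cm = 6.50 inches; × 8.5 = 55.22 → 55 rows.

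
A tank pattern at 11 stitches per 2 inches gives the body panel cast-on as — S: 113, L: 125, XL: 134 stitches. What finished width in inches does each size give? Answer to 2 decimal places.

S 20.55 inches; L 22.73 inches; XL 24.36 inches.

11/2 = 5.5 sts per in.
S: 113 / 5.5 = 20.545 → 20.55 in.
L: 125 / 5.5 = 22.727 → 22.73 in.
XL: 134 / 5.5 = 24.364 → 24.36 in.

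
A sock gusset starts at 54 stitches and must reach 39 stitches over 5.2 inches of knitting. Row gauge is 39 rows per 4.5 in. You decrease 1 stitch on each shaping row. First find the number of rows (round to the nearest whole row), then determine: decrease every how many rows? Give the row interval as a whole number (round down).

Rows = 5.2 × 8.667 = 45.1 → 45 rows.
Stitches to remove: 15 → 15 shaping rows (at 1 st each).
45 / 15 = 3.00 → every 3 rows.

Decrease every 3rd row.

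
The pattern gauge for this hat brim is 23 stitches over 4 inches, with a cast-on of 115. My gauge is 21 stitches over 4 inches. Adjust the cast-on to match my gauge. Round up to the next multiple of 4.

Cast on 108 stitches.

Scale factor = 21 / 23 = 0.913.
115 × 21 / 23 = 105.00 sts.
→ 108 sts.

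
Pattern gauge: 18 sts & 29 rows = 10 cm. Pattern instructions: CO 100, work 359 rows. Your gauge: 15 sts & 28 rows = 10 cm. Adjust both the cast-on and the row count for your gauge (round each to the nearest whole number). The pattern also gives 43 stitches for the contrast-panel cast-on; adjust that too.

Stitches: 100 × 15/18 = 83.33 → 83.
Rows: 359 × 28/29 = 346.62 → 347.
contrast-panel cast-on: 43 × 15/18 = 35.83 → 36.

Cast on 83 stitches; work 347 rows; contrast-panel cast-on 36 stitches.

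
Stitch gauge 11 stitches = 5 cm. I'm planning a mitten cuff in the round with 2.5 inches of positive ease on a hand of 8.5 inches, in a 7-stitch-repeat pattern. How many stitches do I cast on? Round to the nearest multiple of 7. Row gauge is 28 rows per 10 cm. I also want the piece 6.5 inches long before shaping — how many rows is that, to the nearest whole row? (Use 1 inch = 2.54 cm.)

Finished = 8.5 + 2.5 = 11 inches.
11 inches × 2.54 = 27.94 cm.
11/5 = 2.2 sts per cm; 27.94 × 2.2 = 61.47 sts.
Nearest multiple of 7 → 63.
6.5 inches = 16.51 cm; × 2.8 = 46.23 → 46 rows.

Cast on 63 stitches; work 46 rows.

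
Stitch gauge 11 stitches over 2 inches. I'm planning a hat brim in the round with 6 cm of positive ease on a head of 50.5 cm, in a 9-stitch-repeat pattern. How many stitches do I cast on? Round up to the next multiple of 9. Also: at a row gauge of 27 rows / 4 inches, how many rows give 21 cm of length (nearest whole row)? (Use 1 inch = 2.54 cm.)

Finished = 50.5 + 6 = 56.5 cm.
56.5 cm × 1/2.54 = 22.24 inches.
11/2 = 5.5 sts per in; 22.24 × 5.5 = 122.34 sts.
Next multiple of 9 → 126.
21 cm = 8.27 inches; × 6.75 = 55.81 → 56 rows.

Cast on 126 stitches; work 56 rows.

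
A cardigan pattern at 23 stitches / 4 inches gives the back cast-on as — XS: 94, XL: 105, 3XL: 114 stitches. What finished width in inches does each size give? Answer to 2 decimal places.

XS 16.35 inches; XL 18.26 inches; 3XL 19.83 inches.

23/4 = 5.75 sts per in.
XS: 94 / 5.75 = 16.348 → 16.35 in.
XL: 105 / 5.75 = 18.261 → 18.26 in.
3XL: 114 / 5.75 = 19.826 → 19.83 in.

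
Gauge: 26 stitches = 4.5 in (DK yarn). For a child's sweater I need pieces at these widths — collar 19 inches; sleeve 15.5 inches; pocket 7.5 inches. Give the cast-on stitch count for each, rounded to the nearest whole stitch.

Rate = 26/4.5 = 5.778 sts per in.
collar: 19 × 5.778 = 109.78 → 110.
sleeve: 15.5 × 5.778 = 89.56 → 90.
pocket: 7.5 × 5.778 = 43.33 → 43.

collar 110; sleeve 90; pocket 43.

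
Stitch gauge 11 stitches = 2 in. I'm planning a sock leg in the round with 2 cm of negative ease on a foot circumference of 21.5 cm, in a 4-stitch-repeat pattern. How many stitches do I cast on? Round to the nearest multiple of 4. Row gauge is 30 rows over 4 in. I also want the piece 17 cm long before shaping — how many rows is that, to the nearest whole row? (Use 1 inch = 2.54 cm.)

Finished = 21.5 − 2 = 19.5 cm.
19.5 cm × 1/2.54 = 7.68 inches.
11/2 = 5.5 sts per in; 7.68 × 5.5 = 42.22 sts.
Nearest multiple of 4 → 44.
17 cm = 6.69 inches; × 7.5 = 50.20 → 50 rows.

Cast on 44 stitches; work 50 rows.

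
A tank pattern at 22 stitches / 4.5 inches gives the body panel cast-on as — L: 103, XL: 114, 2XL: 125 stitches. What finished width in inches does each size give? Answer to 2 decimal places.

22/4.5 = 4.889 sts per in.
L: 103 / 4.889 = 21.068 → 21.07 in.
XL: 114 / 4.889 = 23.318 → 23.32 in.
2XL: 125 / 4.889 = 25.568 → 25.57 in.

L 21.07 inches; XL 23.32 inches; 2XL 25.57 inches.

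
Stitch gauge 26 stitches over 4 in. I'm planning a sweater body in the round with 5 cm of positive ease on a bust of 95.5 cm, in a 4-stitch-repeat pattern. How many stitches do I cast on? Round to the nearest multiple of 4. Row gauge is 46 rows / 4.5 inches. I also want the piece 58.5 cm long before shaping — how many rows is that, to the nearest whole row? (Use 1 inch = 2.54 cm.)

Cast on 256 stitches; work 235 rows.

Finished = 95.5 + 5 = 100.5 cm.
100.5 cm × 1/2.54 = 39.57 inches.
26/4 = 6.5 sts per in; 39.57 × 6.5 = 257.19 sts.
Nearest multiple of 4 → 256.
58.5 cm = 23.03 inches; × 10.222 = 235.43 → 235 rows.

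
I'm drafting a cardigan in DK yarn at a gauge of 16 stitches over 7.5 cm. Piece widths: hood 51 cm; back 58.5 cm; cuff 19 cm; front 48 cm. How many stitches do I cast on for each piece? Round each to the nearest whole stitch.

Rate = 16/7.5 = 2.133 sts per cm.
hood: 51 × 2.133 = 108.80 → 109.
back: 58.5 × 2.133 = 124.80 → 125.
cuff: 19 × 2.133 = 40.53 → 41.
front: 48 × 2.133 = 102.40 → 102.

hood 109; back 125; cuff 41; front 102.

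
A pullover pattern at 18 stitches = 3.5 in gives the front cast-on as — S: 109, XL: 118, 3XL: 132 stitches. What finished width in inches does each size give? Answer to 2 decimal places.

18/3.5 = 5.143 sts per in.
S: 109 / 5.143 = 21.194 → 21.19 in.
XL: 118 / 5.143 = 22.944 → 22.94 in.
3XL: 132 / 5.143 = 25.667 → 25.67 in.

S 21.19 inches; XL 22.94 inches; 3XL 25.67 inches.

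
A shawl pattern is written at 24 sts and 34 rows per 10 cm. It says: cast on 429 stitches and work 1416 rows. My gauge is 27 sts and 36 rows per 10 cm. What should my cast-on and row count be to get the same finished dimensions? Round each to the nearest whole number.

Stitches: 429 × 27/24 = 482.62 → 483.
Rows: 1416 × 36/34 = 1499.29 → 1499.

Cast on 483 stitches; work 1499 rows.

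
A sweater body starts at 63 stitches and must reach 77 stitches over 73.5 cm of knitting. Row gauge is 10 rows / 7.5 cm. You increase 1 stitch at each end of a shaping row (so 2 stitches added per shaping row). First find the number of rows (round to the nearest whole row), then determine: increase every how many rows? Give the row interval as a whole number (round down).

Rows = 73.5 × 1.333 = 98.0 → 98 rows.
Stitches to add: 14 → 7 shaping rows (at 2 st each).
98 / 7 = 14.00 → every 14 rows.

Increase every 14th row.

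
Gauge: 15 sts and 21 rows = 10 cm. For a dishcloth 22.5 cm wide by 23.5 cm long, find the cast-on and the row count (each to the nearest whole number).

Stitch gauge = 15/10 = 1.5 sts/cm; 22.5 × 1.5 = 33.75 → 34 sts.
Row gauge = 21/10 = 2.1 rows/cm; 23.5 × 2.1 = 49.35 → 49 rows.

Cast on 34 stitches and work 49 rows.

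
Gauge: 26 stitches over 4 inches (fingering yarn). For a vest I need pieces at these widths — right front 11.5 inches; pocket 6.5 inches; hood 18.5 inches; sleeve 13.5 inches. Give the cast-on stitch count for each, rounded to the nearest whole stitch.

Rate = 26/4 = 6.5 sts per in.
right front: 11.5 × 6.5 = 74.75 → 75.
pocket: 6.5 × 6.5 = 42.25 → 42.
hood: 18.5 × 6.5 = 120.25 → 120.
sleeve: 13.5 × 6.5 = 87.75 → 88.

right front 75; pocket 42; hood 120; sleeve 88.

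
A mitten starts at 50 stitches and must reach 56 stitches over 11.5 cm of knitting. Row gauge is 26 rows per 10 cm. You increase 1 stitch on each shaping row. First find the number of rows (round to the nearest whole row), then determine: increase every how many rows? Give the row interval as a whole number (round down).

Rows = 11.5 × 2.6 = 29.9 → 30 rows.
Stitches to add: 6 → 6 shaping rows (at 1 st each).
30 / 6 = 5.00 → every 5 rows.

Increase every 5th row.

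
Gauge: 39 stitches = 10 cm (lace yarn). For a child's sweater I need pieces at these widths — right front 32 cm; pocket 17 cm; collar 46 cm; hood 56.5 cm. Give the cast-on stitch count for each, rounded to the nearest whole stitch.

right front 125; pocket 66; collar 179; hood 220.

Rate = 39/10 = 3.9 sts per cm.
right front: 32 × 3.9 = 124.80 → 125.
pocket: 17 × 3.9 = 66.30 → 66.
collar: 46 × 3.9 = 179.40 → 179.
hood: 56.5 × 3.9 = 220.35 → 220.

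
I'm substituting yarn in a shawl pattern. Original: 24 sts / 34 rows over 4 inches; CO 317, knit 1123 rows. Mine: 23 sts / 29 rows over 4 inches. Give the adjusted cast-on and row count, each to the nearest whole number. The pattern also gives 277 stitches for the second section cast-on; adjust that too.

Cast on 304 stitches; work 958 rows; second section cast-on 265 stitches.

Stitches: 317 × 23/24 = 303.79 → 304.
Rows: 1123 × 29/34 = 957.85 → 958.
second section cast-on: 277 × 23/24 = 265.46 → 265.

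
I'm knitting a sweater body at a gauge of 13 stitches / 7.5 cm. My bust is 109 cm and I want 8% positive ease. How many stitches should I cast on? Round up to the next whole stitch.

205 stitches.

Finished = 109 × 1.08 = 117.72 cm.
13 / 7.5 = 1.733 sts per cm.
117.72 × 1.733 = 204.05 sts.
→ 205 sts.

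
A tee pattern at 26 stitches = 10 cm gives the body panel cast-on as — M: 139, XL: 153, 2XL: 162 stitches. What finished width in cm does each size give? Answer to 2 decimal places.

M 53.46 cm; XL 58.85 cm; 2XL 62.31 cm.

26/10 = 2.6 sts per cm.
M: 139 / 2.6 = 53.462 → 53.46 cm.
XL: 153 / 2.6 = 58.846 → 58.85 cm.
2XL: 162 / 2.6 = 62.308 → 62.31 cm.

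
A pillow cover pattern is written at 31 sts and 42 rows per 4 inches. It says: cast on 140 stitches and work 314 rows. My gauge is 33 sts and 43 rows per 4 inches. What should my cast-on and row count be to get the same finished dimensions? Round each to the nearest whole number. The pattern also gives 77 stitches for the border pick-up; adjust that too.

Cast on 149 stitches; work 321 rows; border pick-up 82 stitches.

Stitches: 140 × 33/31 = 149.03 → 149.
Rows: 314 × 43/42 = 321.48 → 321.
border pick-up: 77 × 33/31 = 81.97 → 82.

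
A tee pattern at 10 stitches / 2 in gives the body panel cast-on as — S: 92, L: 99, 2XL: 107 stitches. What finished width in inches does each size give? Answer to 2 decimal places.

S 18.40 inches; L 19.80 inches; 2XL 21.40 inches.

10/2 = 5 sts per in.
S: 92 / 5 = 18.400 → 18.40 in.
L: 99 / 5 = 19.800 → 19.80 in.
2XL: 107 / 5 = 21.400 → 21.40 in.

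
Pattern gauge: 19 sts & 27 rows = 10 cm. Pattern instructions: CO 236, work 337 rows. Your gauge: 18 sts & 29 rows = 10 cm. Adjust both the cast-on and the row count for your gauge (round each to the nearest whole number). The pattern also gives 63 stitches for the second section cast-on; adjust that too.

Stitches: 236 × 18/19 = 223.58 → 224.
Rows: 337 × 29/27 = 361.96 → 362.
second section cast-on: 63 × 18/19 = 59.68 → 60.

Cast on 224 stitches; work 362 rows; second section cast-on 60 stitches.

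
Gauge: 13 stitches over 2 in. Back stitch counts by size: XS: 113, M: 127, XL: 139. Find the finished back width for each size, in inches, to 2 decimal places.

XS 17.38 inches; M 19.54 inches; XL 21.38 inches.

13/2 = 6.5 sts per in.
XS: 113 / 6.5 = 17.385 → 17.38 in.
M: 127 / 6.5 = 19.538 → 19.54 in.
XL: 139 / 6.5 = 21.385 → 21.38 in.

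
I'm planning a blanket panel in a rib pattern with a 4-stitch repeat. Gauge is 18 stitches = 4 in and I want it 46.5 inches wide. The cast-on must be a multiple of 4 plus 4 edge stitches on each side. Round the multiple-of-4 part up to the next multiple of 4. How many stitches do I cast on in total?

Cast on 212 stitches.

18 / 4 = 4.5 sts per inch.
46.5 × 4.5 = 209.25 sts.
Less 8 edge sts → 201.25 for the repeat.
Next multiple of 4: 204.
Add back 8 edge sts → 212.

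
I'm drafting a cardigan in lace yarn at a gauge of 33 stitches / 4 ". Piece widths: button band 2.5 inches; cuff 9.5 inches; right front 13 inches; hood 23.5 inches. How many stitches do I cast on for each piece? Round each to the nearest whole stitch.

Rate = 33/4 = 8.25 sts per in.
button band: 2.5 × 8.25 = 20.62 → 21.
cuff: 9.5 × 8.25 = 78.38 → 78.
right front: 13 × 8.25 = 107.25 → 107.
hood: 23.5 × 8.25 = 193.88 → 194.

button band 21; cuff 78; right front 107; hood 194.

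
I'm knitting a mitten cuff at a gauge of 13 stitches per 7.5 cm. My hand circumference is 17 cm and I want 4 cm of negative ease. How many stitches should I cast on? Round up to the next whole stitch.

23 stitches.

Finished = 17 − 4 = 13 cm.
13 / 7.5 = 1.733 sts per cm.
13.00 × 1.733 = 22.53 sts.
→ 23 sts.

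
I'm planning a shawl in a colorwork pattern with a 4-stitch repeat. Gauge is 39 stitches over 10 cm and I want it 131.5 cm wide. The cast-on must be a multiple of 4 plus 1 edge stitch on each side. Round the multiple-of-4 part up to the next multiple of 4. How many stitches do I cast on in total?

Cast on 514 stitches.

39 / 10 = 3.9 sts per cm.
131.5 × 3.9 = 512.85 sts.
Less 2 edge sts → 510.85 for the repeat.
Next multiple of 4: 512.
Add back 2 edge sts → 514.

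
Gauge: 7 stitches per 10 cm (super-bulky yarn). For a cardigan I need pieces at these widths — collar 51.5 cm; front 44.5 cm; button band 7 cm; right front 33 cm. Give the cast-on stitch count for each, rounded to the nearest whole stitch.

collar 36; front 31; button band 5; right front 23.

Rate = 7/10 = 0.7 sts per cm.
collar: 51.5 × 0.7 = 36.05 → 36.
front: 44.5 × 0.7 = 31.15 → 31.
button band: 7 × 0.7 = 4.90 → 5.
right front: 33 × 0.7 = 23.10 → 23.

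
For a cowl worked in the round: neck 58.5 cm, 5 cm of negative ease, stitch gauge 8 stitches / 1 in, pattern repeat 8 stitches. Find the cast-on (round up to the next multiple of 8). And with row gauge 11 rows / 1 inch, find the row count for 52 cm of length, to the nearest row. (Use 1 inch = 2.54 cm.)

Finished = 58.5 − 5 = 53.5 cm.
53.5 cm × 1/2.54 = 21.06 inches.
8/1 = 8 sts per in; 21.06 × 8 = 168.50 sts.
Next multiple of 8 → 176.
52 cm = 20.47 inches; × 11 = 225.20 → 225 rows.

Cast on 176 stitches; work 225 rows.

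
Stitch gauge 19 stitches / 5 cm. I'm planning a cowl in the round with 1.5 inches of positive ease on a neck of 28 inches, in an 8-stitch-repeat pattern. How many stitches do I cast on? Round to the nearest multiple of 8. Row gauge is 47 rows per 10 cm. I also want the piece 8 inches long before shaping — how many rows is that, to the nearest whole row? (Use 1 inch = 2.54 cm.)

Cast on 288 stitches; work 96 rows.

Finished = 28 + 1.5 = 29.5 inches.
29.5 inches × 2.54 = 74.93 cm.
19/5 = 3.8 sts per cm; 74.93 × 3.8 = 284.73 sts.
Nearest multiple of 8 → 288.
8 inches = 20.32 cm; × 4.7 = 95.50 → 96 rows.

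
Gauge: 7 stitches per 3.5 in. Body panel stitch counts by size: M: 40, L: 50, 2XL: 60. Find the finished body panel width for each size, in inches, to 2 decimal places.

7/3.5 = 2 sts per in.
M: 40 / 2 = 20.000 → 20.00 in.
L: 50 / 2 = 25.000 → 25.00 in.
2XL: 60 / 2 = 30.000 → 30.00 in.

M 20.00 inches; L 25.00 inches; 2XL 30.00 inches.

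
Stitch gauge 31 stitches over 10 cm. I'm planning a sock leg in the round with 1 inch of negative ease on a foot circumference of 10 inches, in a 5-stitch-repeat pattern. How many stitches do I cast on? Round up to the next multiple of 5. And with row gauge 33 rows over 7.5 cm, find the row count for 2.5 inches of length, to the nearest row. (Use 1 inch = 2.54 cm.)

Cast on 75 stitches; work 28 rows.

Finished = 10 − 1 = 9 inches.
9 inches × 2.54 = 22.86 cm.
31/10 = 3.1 sts per cm; 22.86 × 3.1 = 70.87 sts.
Next multiple of 5 → 75.
2.5 inches = 6.35 cm; × 4.4 = 27.94 → 28 rows.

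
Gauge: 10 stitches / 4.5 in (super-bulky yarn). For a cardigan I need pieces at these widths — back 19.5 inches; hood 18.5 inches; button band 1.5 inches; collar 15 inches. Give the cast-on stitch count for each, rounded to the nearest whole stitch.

back 43; hood 41; button band 3; collar 33.

Rate = 10/4.5 = 2.222 sts per in.
back: 19.5 × 2.222 = 43.33 → 43.
hood: 18.5 × 2.222 = 41.11 → 41.
button band: 1.5 × 2.222 = 3.33 → 3.
collar: 15 × 2.222 = 33.33 → 33.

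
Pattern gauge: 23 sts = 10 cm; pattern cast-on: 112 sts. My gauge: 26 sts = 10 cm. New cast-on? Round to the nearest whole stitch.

Cast on 127 stitches.

Scale factor = 26 / 23 = 1.130.
112 × 26 / 23 = 126.61 sts.
→ 127 sts.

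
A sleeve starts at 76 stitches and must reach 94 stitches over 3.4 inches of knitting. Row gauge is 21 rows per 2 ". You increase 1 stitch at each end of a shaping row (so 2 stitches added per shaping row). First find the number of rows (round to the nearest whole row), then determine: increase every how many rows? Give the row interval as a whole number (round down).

Increase every 4th row.

Rows = 3.4 × 10.5 = 35.7 → 36 rows.
Stitches to add: 18 → 9 shaping rows (at 2 st each).
36 / 9 = 4.00 → every 4 rows.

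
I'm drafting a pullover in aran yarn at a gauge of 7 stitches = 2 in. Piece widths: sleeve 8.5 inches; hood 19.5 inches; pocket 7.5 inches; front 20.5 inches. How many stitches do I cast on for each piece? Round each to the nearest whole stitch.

sleeve 30; hood 68; pocket 26; front 72.

Rate = 7/2 = 3.5 sts per in.
sleeve: 8.5 × 3.5 = 29.75 → 30.
hood: 19.5 × 3.5 = 68.25 → 68.
pocket: 7.5 × 3.5 = 26.25 → 26.
front: 20.5 × 3.5 = 71.75 → 72.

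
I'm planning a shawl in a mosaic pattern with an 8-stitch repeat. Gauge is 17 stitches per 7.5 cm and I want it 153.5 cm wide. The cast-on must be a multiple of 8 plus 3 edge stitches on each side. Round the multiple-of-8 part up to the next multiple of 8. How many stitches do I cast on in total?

Cast on 350 stitches.

17 / 7.5 = 2.267 sts per cm.
153.5 × 2.267 = 347.93 sts.
Less 6 edge sts → 341.93 for the repeat.
Next multiple of 8: 344.
Add back 6 edge sts → 350.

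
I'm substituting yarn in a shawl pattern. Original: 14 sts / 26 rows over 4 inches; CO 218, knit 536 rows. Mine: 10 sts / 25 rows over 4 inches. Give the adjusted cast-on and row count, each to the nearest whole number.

Stitches: 218 × 10/14 = 155.71 → 156.
Rows: 536 × 25/26 = 515.38 → 515.

Cast on 156 stitches; work 515 rows.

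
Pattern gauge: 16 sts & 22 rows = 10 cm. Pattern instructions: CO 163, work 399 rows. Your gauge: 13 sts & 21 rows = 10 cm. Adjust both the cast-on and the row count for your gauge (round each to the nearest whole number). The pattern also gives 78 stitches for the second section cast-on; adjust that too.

Cast on 132 stitches; work 381 rows; second section cast-on 63 stitches.

Stitches: 163 × 13/16 = 132.44 → 132.
Rows: 399 × 21/22 = 380.86 → 381.
second section cast-on: 78 × 13/16 = 63.38 → 63.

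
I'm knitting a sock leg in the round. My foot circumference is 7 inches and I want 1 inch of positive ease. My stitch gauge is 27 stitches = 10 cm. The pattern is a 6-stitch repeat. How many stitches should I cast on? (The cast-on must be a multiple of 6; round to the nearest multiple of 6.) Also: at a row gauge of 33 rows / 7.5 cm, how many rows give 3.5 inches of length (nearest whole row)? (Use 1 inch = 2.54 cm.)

Cast on 54 stitches; work 39 rows.

Finished = 7 + 1 = 8 inches.
8 inches × 2.54 = 20.32 cm.
27/10 = 2.7 sts per cm; 20.32 × 2.7 = 54.86 sts.
Nearest multiple of 6 → 54.
3.5 inches = 8.89 cm; × 4.4 = 39.12 → 39 rows.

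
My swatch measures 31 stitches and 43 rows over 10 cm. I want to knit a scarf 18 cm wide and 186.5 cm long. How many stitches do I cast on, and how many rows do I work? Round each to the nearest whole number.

Stitch gauge = 31/10 = 3.1 sts/cm; 18 × 3.1 = 55.80 → 56 sts.
Row gauge = 43/10 = 4.3 rows/cm; 186.5 × 4.3 = 801.95 → 802 rows.

Cast on 56 stitches and work 802 rows.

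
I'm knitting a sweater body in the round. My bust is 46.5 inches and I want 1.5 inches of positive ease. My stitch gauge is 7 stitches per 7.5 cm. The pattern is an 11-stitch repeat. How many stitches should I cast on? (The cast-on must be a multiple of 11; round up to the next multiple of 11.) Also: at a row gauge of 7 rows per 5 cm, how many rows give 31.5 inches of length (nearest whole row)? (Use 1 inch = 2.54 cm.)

Cast on 121 stitches; work 112 rows.

Finished = 46.5 + 1.5 = 48 inches.
48 inches × 2.54 = 121.92 cm.
7/7.5 = 0.933 sts per cm; 121.92 × 0.933 = 113.79 sts.
Next multiple of 11 → 121.
31.5 inches = 80.01 cm; × 1.4 = 112.01 → 112 rows.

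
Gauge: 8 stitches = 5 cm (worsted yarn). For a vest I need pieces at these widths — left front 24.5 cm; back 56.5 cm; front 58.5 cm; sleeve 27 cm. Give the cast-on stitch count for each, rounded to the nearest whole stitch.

left front 39; back 90; front 94; sleeve 43.

Rate = 8/5 = 1.6 sts per cm.
left front: 24.5 × 1.6 = 39.20 → 39.
back: 56.5 × 1.6 = 90.40 → 90.
front: 58.5 × 1.6 = 93.60 → 94.
sleeve: 27 × 1.6 = 43.20 → 43.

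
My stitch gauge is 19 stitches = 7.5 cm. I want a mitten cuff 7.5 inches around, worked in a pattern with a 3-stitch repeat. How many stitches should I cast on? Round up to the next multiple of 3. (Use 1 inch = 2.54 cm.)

51 stitches.

7.5 in = 7.5 × 2.54 = 19.05 cm.
19 / 7.5 = 2.533 sts/cm.
19.05 × 2.533 = 48.26 sts.
→ 51.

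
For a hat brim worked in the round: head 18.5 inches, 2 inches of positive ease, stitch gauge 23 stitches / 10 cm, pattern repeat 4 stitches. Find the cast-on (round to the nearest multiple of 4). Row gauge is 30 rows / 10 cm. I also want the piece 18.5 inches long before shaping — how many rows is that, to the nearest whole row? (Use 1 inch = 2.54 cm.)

Cast on 120 stitches; work 141 rows.

Finished = 18.5 + 2 = 20.5 inches.
20.5 inches × 2.54 = 52.07 cm.
23/10 = 2.3 sts per cm; 52.07 × 2.3 = 119.76 sts.
Nearest multiple of 4 → 120.
18.5 inches = 46.99 cm; × 3 = 140.97 → 141 rows.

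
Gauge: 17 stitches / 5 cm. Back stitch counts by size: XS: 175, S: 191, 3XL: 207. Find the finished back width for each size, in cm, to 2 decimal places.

XS 51.47 cm; S 56.18 cm; 3XL 60.88 cm.

17/5 = 3.4 sts per cm.
XS: 175 / 3.4 = 51.471 → 51.47 cm.
S: 191 / 3.4 = 56.176 → 56.18 cm.
3XL: 207 / 3.4 = 60.882 → 60.88 cm.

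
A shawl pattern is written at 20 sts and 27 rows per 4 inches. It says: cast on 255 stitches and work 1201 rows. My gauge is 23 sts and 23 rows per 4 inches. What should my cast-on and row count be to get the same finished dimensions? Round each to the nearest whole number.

Stitches: 255 × 23/20 = 293.25 → 293.
Rows: 1201 × 23/27 = 1023.07 → 1023.

Cast on 293 stitches; work 1023 rows.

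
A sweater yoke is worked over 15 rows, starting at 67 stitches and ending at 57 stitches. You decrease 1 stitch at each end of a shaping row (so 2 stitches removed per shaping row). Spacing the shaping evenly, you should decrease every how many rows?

Stitches to remove: |57 − 67| = 10.
Shaping rows needed: 10 / 2 = 5.
15 rows / 5 = every 3 rows.

Decrease every 3rd row.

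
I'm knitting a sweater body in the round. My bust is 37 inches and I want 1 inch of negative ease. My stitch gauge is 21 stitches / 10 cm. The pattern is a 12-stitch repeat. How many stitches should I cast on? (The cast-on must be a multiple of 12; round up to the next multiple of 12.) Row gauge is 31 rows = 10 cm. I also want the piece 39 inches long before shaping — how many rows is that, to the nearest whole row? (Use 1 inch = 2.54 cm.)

Cast on 204 stitches; work 307 rows.

Finished = 37 − 1 = 36 inches.
36 inches × 2.54 = 91.44 cm.
21/10 = 2.1 sts per cm; 91.44 × 2.1 = 192.02 sts.
Next multiple of 12 → 204.
39 inches = 99.06 cm; × 3.1 = 307.09 → 307 rows.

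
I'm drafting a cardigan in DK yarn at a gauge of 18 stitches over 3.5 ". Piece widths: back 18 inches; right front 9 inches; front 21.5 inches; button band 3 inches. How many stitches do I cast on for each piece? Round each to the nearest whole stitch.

back 93; right front 46; front 111; button band 15.

Rate = 18/3.5 = 5.143 sts per in.
back: 18 × 5.143 = 92.57 → 93.
right front: 9 × 5.143 = 46.29 → 46.
front: 21.5 × 5.143 = 110.57 → 111.
button band: 3 × 5.143 = 15.43 → 15.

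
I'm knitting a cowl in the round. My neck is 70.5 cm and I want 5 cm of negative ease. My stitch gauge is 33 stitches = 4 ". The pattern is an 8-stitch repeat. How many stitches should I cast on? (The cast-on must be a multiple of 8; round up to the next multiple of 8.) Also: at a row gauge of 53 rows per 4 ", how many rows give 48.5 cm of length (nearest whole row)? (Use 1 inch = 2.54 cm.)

Finished = 70.5 − 5 = 65.5 cm.
65.5 cm × 1/2.54 = 25.79 inches.
33/4 = 8.25 sts per in; 25.79 × 8.25 = 212.75 sts.
Next multiple of 8 → 216.
48.5 cm = 19.09 inches; × 13.25 = 253.00 → 253 rows.

Cast on 216 stitches; work 253 rows.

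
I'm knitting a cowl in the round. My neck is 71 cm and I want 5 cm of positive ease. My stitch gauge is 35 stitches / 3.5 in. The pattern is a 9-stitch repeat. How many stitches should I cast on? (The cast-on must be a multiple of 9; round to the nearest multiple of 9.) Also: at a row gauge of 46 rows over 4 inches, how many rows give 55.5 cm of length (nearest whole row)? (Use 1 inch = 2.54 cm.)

Finished = 71 + 5 = 76 cm.
76 cm × 1/2.54 = 29.92 inches.
35/3.5 = 10 sts per in; 29.92 × 10 = 299.21 sts.
Nearest multiple of 9 → 297.
55.5 cm = 21.85 inches; × 11.5 = 251.28 → 251 rows.

Cast on 297 stitches; work 251 rows.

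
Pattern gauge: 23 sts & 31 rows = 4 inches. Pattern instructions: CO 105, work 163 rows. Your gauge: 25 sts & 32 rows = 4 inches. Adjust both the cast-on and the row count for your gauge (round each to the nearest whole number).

Stitches: 105 × 25/23 = 114.13 → 114.
Rows: 163 × 32/31 = 168.26 → 168.

Cast on 114 stitches; work 168 rows.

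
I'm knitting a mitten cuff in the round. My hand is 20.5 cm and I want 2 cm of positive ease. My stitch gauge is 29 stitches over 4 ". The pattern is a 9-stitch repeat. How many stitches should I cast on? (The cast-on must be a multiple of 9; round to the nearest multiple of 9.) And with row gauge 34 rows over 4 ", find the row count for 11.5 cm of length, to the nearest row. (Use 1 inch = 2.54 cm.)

Cast on 63 stitches; work 38 rows.

Finished = 20.5 + 2 = 22.5 cm.
22.5 cm × 1/2.54 = 8.86 inches.
29/4 = 7.25 sts per in; 8.86 × 7.25 = 64.22 sts.
Nearest multiple of 9 → 63.
11.5 cm = 4.53 inches; × 8.5 = 38.48 → 38 rows.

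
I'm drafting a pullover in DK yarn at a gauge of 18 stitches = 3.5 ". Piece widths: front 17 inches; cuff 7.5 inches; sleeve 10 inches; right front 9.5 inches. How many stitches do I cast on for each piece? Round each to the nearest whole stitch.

Rate = 18/3.5 = 5.143 sts per in.
front: 17 × 5.143 = 87.43 → 87.
cuff: 7.5 × 5.143 = 38.57 → 39.
sleeve: 10 × 5.143 = 51.43 → 51.
right front: 9.5 × 5.143 = 48.86 → 49.

front 87; cuff 39; sleeve 51; right front 49.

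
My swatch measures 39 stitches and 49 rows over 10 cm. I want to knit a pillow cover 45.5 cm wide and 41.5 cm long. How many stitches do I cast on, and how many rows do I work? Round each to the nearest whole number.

Cast on 177 stitches and work 203 rows.

Stitch gauge = 39/10 = 3.9 sts/cm; 45.5 × 3.9 = 177.45 → 177 sts.
Row gauge = 49/10 = 4.9 rows/cm; 41.5 × 4.9 = 203.35 → 203 rows.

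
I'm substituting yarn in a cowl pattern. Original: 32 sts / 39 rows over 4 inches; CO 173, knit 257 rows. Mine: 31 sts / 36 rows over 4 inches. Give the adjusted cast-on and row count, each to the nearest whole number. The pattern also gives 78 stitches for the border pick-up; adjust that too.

Cast on 168 stitches; work 237 rows; border pick-up 76 stitches.

Stitches: 173 × 31/32 = 167.59 → 168.
Rows: 257 × 36/39 = 237.23 → 237.
border pick-up: 78 × 31/32 = 75.56 → 76.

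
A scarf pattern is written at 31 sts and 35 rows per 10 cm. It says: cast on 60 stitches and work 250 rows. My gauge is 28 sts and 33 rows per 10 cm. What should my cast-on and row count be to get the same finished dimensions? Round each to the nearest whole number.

Stitches: 60 × 28/31 = 54.19 → 54.
Rows: 250 × 33/35 = 235.71 → 236.

Cast on 54 stitches; work 236 rows.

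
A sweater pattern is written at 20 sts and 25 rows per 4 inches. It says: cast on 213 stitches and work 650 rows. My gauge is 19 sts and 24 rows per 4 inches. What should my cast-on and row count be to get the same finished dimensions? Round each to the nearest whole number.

Stitches: 213 × 19/20 = 202.35 → 202.
Rows: 650 × 24/25 = 624.00 → 624.

Cast on 202 stitches; work 624 rows.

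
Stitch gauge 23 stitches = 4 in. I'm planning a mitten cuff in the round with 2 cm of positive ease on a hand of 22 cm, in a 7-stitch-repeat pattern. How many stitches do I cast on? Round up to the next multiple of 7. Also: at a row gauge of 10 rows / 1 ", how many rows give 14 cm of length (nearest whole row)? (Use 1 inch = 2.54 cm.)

Cast on 56 stitches; work 55 rows.

Finished = 22 + 2 = 24 cm.
24 cm × 1/2.54 = 9.45 inches.
23/4 = 5.75 sts per in; 9.45 × 5.75 = 54.33 sts.
Next multiple of 7 → 56.
14 cm = 5.51 inches; × 10 = 55.12 → 55 rows.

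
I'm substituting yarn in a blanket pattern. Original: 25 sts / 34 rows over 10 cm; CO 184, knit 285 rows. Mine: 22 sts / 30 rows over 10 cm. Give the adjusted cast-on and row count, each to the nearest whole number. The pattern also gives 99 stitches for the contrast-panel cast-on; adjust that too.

Stitches: 184 × 22/25 = 161.92 → 162.
Rows: 285 × 30/34 = 251.47 → 251.
contrast-panel cast-on: 99 × 22/25 = 87.12 → 87.

Cast on 162 stitches; work 251 rows; contrast-panel cast-on 87 stitches.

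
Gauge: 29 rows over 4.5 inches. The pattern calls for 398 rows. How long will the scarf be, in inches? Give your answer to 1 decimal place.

29 rows / 4.5 inch = 6.444 rows per inch.
398 / 6.444 = 61.76 inches.

61.8 inches.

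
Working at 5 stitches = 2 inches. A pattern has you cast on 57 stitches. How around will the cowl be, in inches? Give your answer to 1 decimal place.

5 stitches / 2 inch = 2.5 stitches per inch.
57 / 2.5 = 22.80 inches.

22.8 inches.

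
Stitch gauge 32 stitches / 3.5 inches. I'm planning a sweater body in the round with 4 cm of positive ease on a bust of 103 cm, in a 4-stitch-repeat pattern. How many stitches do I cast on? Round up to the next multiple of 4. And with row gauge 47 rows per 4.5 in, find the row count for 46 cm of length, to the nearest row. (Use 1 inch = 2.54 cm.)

Cast on 388 stitches; work 189 rows.

Finished = 103 + 4 = 107 cm.
107 cm × 1/2.54 = 42.13 inches.
32/3.5 = 9.143 sts per in; 42.13 × 9.143 = 385.15 sts.
Next multiple of 4 → 388.
46 cm = 18.11 inches; × 10.444 = 189.15 → 189 rows.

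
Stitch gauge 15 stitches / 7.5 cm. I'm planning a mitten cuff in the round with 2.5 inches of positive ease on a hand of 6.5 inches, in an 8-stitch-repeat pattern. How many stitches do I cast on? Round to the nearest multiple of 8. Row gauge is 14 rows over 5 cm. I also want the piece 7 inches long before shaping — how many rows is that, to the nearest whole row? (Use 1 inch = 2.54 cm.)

Finished = 6.5 + 2.5 = 9 inches.
9 inches × 2.54 = 22.86 cm.
15/7.5 = 2 sts per cm; 22.86 × 2 = 45.72 sts.
Nearest multiple of 8 → 48.
7 inches = 17.78 cm; × 2.8 = 49.78 → 50 rows.

Cast on 48 stitches; work 50 rows.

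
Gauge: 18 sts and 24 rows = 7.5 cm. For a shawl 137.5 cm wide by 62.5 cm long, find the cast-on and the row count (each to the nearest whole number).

Stitch gauge = 18/7.5 = 2.4 sts/cm; 137.5 × 2.4 = 330.00 → 330 sts.
Row gauge = 24/7.5 = 3.2 rows/cm; 62.5 × 3.2 = 200.00 → 200 rows.

Cast on 330 stitches and work 200 rows.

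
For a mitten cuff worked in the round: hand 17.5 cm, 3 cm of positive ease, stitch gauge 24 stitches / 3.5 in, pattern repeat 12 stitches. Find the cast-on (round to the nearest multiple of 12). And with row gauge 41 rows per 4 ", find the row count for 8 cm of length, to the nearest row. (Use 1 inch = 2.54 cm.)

Cast on 60 stitches; work 32 rows.

Finished = 17.5 + 3 = 20.5 cm.
20.5 cm × 1/2.54 = 8.07 inches.
24/3.5 = 6.857 sts per in; 8.07 × 6.857 = 55.34 sts.
Nearest multiple of 12 → 60.
8 cm = 3.15 inches; × 10.25 = 32.28 → 32 rows.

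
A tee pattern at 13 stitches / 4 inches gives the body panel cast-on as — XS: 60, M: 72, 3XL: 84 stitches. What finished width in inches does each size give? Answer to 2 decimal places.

XS 18.46 inches; M 22.15 inches; 3XL 25.85 inches.

13/4 = 3.25 sts per in.
XS: 60 / 3.25 = 18.462 → 18.46 in.
M: 72 / 3.25 = 22.154 → 22.15 in.
3XL: 84 / 3.25 = 25.846 → 25.85 in.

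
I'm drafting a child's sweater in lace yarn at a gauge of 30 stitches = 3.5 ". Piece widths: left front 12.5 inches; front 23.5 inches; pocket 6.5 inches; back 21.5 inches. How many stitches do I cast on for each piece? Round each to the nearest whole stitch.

left front 107; front 201; pocket 56; back 184.

Rate = 30/3.5 = 8.571 sts per in.
left front: 12.5 × 8.571 = 107.14 → 107.
front: 23.5 × 8.571 = 201.43 → 201.
pocket: 6.5 × 8.571 = 55.71 → 56.
back: 21.5 × 8.571 = 184.29 → 184.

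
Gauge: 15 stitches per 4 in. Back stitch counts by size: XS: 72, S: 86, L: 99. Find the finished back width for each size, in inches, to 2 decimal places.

XS 19.20 inches; S 22.93 inches; L 26.40 inches.

15/4 = 3.75 sts per in.
XS: 72 / 3.75 = 19.200 → 19.20 in.
S: 86 / 3.75 = 22.933 → 22.93 in.
L: 99 / 3.75 = 26.400 → 26.40 in.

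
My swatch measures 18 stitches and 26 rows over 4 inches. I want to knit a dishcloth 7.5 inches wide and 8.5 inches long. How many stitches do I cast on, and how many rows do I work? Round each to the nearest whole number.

Cast on 34 stitches and work 55 rows.

Stitch gauge = 18/4 = 4.5 sts/in; 7.5 × 4.5 = 33.75 → 34 sts.
Row gauge = 26/4 = 6.5 rows/in; 8.5 × 6.5 = 55.25 → 55 rows.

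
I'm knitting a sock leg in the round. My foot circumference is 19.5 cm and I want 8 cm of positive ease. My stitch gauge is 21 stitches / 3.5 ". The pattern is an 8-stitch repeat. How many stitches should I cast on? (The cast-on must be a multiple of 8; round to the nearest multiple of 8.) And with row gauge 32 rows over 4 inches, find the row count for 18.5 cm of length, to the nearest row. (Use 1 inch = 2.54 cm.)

Finished = 19.5 + 8 = 27.5 cm.
27.5 cm × 1/2.54 = 10.83 inches.
21/3.5 = 6 sts per in; 10.83 × 6 = 64.96 sts.
Nearest multiple of 8 → 64.
18.5 cm = 7.28 inches; × 8 = 58.27 → 58 rows.

Cast on 64 stitches; work 58 rows.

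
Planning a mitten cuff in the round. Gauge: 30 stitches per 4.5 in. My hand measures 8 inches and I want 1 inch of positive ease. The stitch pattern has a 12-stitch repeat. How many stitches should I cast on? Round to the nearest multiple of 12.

Finished = 8 + 1 = 9 inches.
30 / 4.5 = 6.667 sts/in.
9 × 6.667 = 60.00 sts.
Nearest multiple of 12: 60.

60 stitches.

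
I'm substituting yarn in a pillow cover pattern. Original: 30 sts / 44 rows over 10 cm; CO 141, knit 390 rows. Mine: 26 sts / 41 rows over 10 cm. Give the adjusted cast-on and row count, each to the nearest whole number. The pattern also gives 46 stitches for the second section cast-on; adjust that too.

Stitches: 141 × 26/30 = 122.20 → 122.
Rows: 390 × 41/44 = 363.41 → 363.
second section cast-on: 46 × 26/30 = 39.87 → 40.

Cast on 122 stitches; work 363 rows; second section cast-on 40 stitches.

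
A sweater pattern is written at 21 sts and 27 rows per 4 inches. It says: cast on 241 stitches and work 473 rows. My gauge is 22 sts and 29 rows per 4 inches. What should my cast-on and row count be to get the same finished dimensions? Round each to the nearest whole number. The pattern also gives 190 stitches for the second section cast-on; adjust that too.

Stitches: 241 × 22/21 = 252.48 → 252.
Rows: 473 × 29/27 = 508.04 → 508.
second section cast-on: 190 × 22/21 = 199.05 → 199.

Cast on 252 stitches; work 508 rows; second section cast-on 199 stitches.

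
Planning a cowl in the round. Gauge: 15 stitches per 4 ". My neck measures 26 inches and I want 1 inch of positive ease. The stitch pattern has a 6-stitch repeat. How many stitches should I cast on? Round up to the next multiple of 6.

Finished = 26 + 1 = 27 inches.
15 / 4 = 3.75 sts/in.
27 × 3.75 = 101.25 sts.
Next multiple of 6: 102.

CO 102 sts.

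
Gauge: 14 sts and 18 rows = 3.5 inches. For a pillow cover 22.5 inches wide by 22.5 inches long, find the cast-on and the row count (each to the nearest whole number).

Cast on 90 stitches and work 116 rows.

Stitch gauge = 14/3.5 = 4 sts/in; 22.5 × 4 = 90.00 → 90 sts.
Row gauge = 18/3.5 = 5.143 rows/in; 22.5 × 5.143 = 115.71 → 116 rows.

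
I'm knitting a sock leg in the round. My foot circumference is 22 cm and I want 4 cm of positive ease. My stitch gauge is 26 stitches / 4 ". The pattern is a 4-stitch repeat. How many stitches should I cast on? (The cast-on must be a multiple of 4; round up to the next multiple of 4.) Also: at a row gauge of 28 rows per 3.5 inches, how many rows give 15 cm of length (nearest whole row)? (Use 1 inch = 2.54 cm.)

Finished = 22 + 4 = 26 cm.
26 cm × 1/2.54 = 10.24 inches.
26/4 = 6.5 sts per in; 10.24 × 6.5 = 66.54 sts.
Next multiple of 4 → 68.
15 cm = 5.91 inches; × 8 = 47.24 → 47 rows.

Cast on 68 stitches; work 47 rows.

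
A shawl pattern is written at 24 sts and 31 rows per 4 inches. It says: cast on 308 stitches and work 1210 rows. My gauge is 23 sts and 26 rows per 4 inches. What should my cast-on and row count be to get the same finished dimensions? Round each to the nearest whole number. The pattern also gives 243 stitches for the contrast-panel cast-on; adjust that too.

Cast on 295 stitches; work 1015 rows; contrast-panel cast-on 233 stitches.

Stitches: 308 × 23/24 = 295.17 → 295.
Rows: 1210 × 26/31 = 1014.84 → 1015.
contrast-panel cast-on: 243 × 23/24 = 232.88 → 233.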